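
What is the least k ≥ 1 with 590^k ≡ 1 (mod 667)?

Since 590 ∈ (Z/667Z)^×, its order divides φ(667) = φ(23·29) = (23−1)·(29−1) = 22·28 = 616 = 2^3 · 7 · 11.
Divisors of 616: 1, 2, 4, 7, 8, 11, 14, 22, 28, 44, 56, 77, 88, 154, 308, 616.
Compute 590^d (mod 667) for the divisors d until we hit 1:
590^1 ≡ 590
590^2 ≡ 593
590^4 ≡ 140
590^7 ≡ 655
590^8 ≡ 257
590^11 ≡ 321
590^14 ≡ 144
590^22 ≡ 323
590^28 ≡ 59
590^44 ≡ 277
590^56 ≡ 146
590^77 ≡ 505
590^88 ≡ 24
590^154 ≡ 231
590^308 ≡ 1
Hence ord(590) = 308.

308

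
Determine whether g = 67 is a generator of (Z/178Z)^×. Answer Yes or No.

φ(178) = φ(2)·φ(89) = 1·88 = 88 = 2^3 · 11.
It suffices to check that the order of 67 is not a proper divisor of 88: compute 67^(88/q) for q ∈ {2, 11}.
67^44 ≡ 1 (mod 178)  [q = 2: ≡ 1 ✗]
67^8 ≡ 153 (mod 178)  [q = 11: ≢ 1 ✓]
Since 67^44 ≡ 1, the order of 67 divides 44 < 88, so 67 is not a primitive root.

No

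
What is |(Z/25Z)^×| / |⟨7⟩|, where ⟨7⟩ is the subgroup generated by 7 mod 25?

ord(7) | φ(25) = φ(5^2) = 5·(5−1) = 20 = 2^2 · 5.
Divisors of 20: 1, 2, 4, 5, 10, 20.
Evaluate successive powers at the divisors of 20:
7^1 ≡ 7 (mod 25)
7^2 ≡ 24 (mod 25)
7^4 ≡ 1 (mod 25) ✓
So ord_25(7) = 4, hence |⟨7⟩| = 4.
[(Z/25Z)^× : ⟨7⟩] = 20/4 = 5.

5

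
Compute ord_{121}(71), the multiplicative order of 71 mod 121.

The order of 71 must divide φ(121) = φ(11^2) = 11·(11−1) = 110 = 2 · 5 · 11.
Divisors of 110: 1, 2, 5, 10, 11, 22, 55, 110.
Test each divisor d:
71^1 ≡ 71
71^2 ≡ 80
71^5 ≡ 45
71^10 ≡ 89
71^11 ≡ 27
71^22 ≡ 3
71^55 ≡ 1
So ord_121(71) = 55.

55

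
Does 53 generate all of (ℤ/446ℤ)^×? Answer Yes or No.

No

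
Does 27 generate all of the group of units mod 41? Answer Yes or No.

φ(41) = 41 − 1 = 40 = 2^3 · 5.
An element g generates (Z/41Z)^× iff g^(40/q) ≢ 1 (mod 41) for each prime q ∈ {2, 5}.
27^20 ≡ 40 (mod 41)  [q = 2: ≢ 1 ✓]
27^8 ≡ 1 (mod 41)  [q = 5: ≡ 1 ✗]
The check at q = 5 fails, so 27 generates a proper subgroup.

No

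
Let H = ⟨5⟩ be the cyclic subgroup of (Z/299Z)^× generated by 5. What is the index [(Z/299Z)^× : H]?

6

By Lagrange's theorem, ord_299(5) divides φ(299) = φ(13·23) = (13−1)·(23−1) = 12·22 = 264 = 2^3 · 3 · 11.
Divisors of 264: 1, 2, 3, 4, 6, 8, 11, 12, 22, 24, 33, 44, 66, 88, 132, 264.
Evaluate successive powers at the divisors of 264:
5^1 ≡ 5 (mod 299)
5^2 ≡ 25 (mod 299)
5^3 ≡ 125 (mod 299)
5^4 ≡ 27 (mod 299)
5^6 ≡ 77 (mod 299)
5^8 ≡ 131 (mod 299)
5^11 ≡ 229 (mod 299)
5^12 ≡ 248 (mod 299)
5^22 ≡ 116 (mod 299)
5^24 ≡ 209 (mod 299)
5^33 ≡ 252 (mod 299)
5^44 ≡ 1 (mod 299) ✓
Thus |⟨5⟩| = ord(5) = 44.
Index = |(Z/299Z)^×| / |⟨5⟩| = 264 / 44 = 6.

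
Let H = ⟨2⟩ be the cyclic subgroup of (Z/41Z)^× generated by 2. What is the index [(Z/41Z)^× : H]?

2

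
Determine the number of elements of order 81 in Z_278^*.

φ(278) = φ(2)·φ(139) = 1·138 = 138 = 2 · 3 · 23.
(Z/278Z)^× is cyclic (|G| = 138); a cyclic group of order m has exactly φ(d) elements of each order d | m, and none otherwise.
81 does not divide 138, so no element of (Z/278Z)^× has order 81.

0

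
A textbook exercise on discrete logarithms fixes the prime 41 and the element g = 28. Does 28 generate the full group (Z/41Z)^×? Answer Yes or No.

Yes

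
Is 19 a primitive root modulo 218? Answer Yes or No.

φ(218) = φ(2)·φ(109) = 1·108 = 108 = 2^2 · 3^3.
An element g generates (Z/218Z)^× iff g^(108/q) ≢ 1 (mod 218) for each prime q ∈ {2, 3}.
19^54 ≡ 217 (mod 218)  [q = 2: ≢ 1 ✓]
19^36 ≡ 1 (mod 218)  [q = 3: ≡ 1 ✗]
Since 19^36 ≡ 1, the order of 19 divides 36 < 108, so 19 is not a primitive root.

No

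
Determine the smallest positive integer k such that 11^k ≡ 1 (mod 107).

53

Since 11 ∈ (Z/107Z)^×, its order divides φ(107) = 107 − 1 = 106 = 2 · 53.
Divisors of 106: 1, 2, 53, 106.
Check 11^d mod 107 for each divisor in increasing order:
11^1 ≡ 11
11^2 ≡ 14
11^53 ≡ 1
Therefore the multiplicative order of 11 modulo 107 is 53.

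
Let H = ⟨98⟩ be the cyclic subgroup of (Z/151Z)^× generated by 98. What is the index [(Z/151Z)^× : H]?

The order of 98 must divide φ(151) = 151 − 1 = 150 = 2 · 3 · 5^2.
Divisors of 150: 1, 2, 3, 5, 6, 10, 15, 25, 30, 50, 75, 150.
Check 98^d mod 151 for each divisor in increasing order:
98^1 ≡ 98
98^2 ≡ 91
98^3 ≡ 9
98^5 ≡ 64
98^6 ≡ 81
98^10 ≡ 19
98^15 ≡ 8
98^25 ≡ 1
Thus |⟨98⟩| = ord(98) = 25.
The index is φ(151) / ord(98) = 150 / 25 = 6.

6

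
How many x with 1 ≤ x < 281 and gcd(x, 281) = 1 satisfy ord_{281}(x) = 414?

φ(281) = 281 − 1 = 280 = 2^3 · 5 · 7.
In a cyclic group of order 280, there are φ(d) elements of order d for each divisor d of 280, and zero for non-divisors.
Since 414 ∤ 280, the count is 0.

0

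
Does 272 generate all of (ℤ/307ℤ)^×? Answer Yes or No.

φ(307) = 307 − 1 = 306 = 2 · 3^2 · 17.
Test 272^(306/q) mod 307 for each prime factor q of 306:
272^153 ≡ 1 (mod 307)  [q = 2: ≡ 1 ✗]
272^102 ≡ 1 (mod 307)  [q = 3: ≡ 1 ✗]
272^18 ≡ 272 (mod 307)  [q = 17: ≢ 1 ✓]
Since 272^153 ≡ 1, the order of 272 divides 153 < 306, so 272 is not a primitive root.

No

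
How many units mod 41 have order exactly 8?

φ(41) = 41 − 1 = 40 = 2^3 · 5.
(Z/41Z)^× is cyclic (|G| = 40); a cyclic group of order m has exactly φ(d) elements of each order d | m, and none otherwise.
8 = 2^3 divides 40, and φ(8) = 4.

4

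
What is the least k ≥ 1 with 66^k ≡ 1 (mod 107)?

106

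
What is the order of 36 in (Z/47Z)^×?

23

ord(36) | φ(47) = 47 − 1 = 46 = 2 · 23.
Divisors of 46: 1, 2, 23, 46.
Evaluate successive powers at the divisors of 46:
36^1 ≡ 36 (mod 47)
36^2 ≡ 27 (mod 47)
36^23 ≡ 1 (mod 47) ✓
So ord_47(36) = 23.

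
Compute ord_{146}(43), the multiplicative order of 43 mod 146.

24

Since 43 ∈ (Z/146Z)^×, its order divides φ(146) = φ(2)·φ(73) = 1·72 = 72 = 2^3 · 3^2.
Divisors of 72: 1, 2, 3, 4, 6, 8, 9, 12, 18, 24, 36, 72.
Check 43^d mod 146 for each divisor in increasing order:
43^1 ≡ 43
43^2 ≡ 97
43^3 ≡ 83
43^4 ≡ 65
43^6 ≡ 27
43^8 ≡ 137
43^9 ≡ 51
43^12 ≡ 145
43^18 ≡ 119
43^24 ≡ 1
The smallest such exponent is 24, so the order of 43 is 24.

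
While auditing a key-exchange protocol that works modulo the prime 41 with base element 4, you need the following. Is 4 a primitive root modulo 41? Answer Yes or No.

φ(41) = 41 − 1 = 40 = 2^3 · 5.
4 is a primitive root mod 41 iff 4^(φ(41)/q) ≢ 1 for every prime q | φ(41), i.e. q ∈ {2, 5}.
4^20 ≡ 1 (mod 41)  [q = 2: ≡ 1 ✗]
4^8 ≡ 18 (mod 41)  [q = 5: ≢ 1 ✓]
4^20 ≡ 1 shows ord(4) | 20, strictly less than φ(41); not a primitive root.

No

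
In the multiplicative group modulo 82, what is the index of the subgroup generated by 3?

By Lagrange's theorem, ord_82(3) divides φ(82) = φ(2)·φ(41) = 1·40 = 40 = 2^3 · 5.
Divisors of 40: 1, 2, 4, 5, 8, 10, 20, 40.
Evaluate successive powers at the divisors of 40:
3^1 ≡ 3 (mod 82)
3^2 ≡ 9 (mod 82)
3^4 ≡ 81 (mod 82)
3^5 ≡ 79 (mod 82)
3^8 ≡ 1 (mod 82) ✓
The order of 3 is 8, so the subgroup it generates has 8 elements.
The index is φ(82) / ord(3) = 40 / 8 = 5.

5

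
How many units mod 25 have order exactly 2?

1

φ(25) = φ(5^2) = 5·(5−1) = 20 = 2^2 · 5.
(Z/25Z)^× is cyclic (|G| = 20); a cyclic group of order m has exactly φ(d) elements of each order d | m, and none otherwise.
2 | 20, and φ(2) = 2 − 1 = 1.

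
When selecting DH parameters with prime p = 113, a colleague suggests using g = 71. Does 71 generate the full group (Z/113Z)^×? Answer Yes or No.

No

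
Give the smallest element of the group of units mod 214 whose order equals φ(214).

φ(214) = φ(2)·φ(107) = 1·106 = 106 = 2 · 53.
g is a primitive root iff g^(106/q) ≢ 1 (mod 214) for each prime q ∈ {2, 53}.
g = 2: gcd(2, 214) = 2 > 1, not a unit — skip.
g = 3: 3^53 ≡ 1 — hits 1, so not a primitive root.
g = 4: gcd(4, 214) = 2 > 1, not a unit — skip.
g = 5: 5^53 ≡ 213; 5^2 ≡ 25 — none is 1, so 5 is a primitive root.
Hence the least primitive root of 214 is 5.

5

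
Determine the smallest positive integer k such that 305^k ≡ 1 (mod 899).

By Lagrange's theorem, ord_899(305) divides φ(899) = φ(29·31) = (29−1)·(31−1) = 28·30 = 840 = 2^3 · 3 · 5 · 7.
Divisors of 840: 1, 2, 3, 4, 5, 6, 7, 8, 10, 12, 14, 15, 20, 21, 24, 28, 30, 35, 40, 42, 56, 60, 70, 84, 105, 120, 140, 168, 210, 280, 420, 840.
Evaluate successive powers at the divisors of 840:
305^1 ≡ 305 (mod 899)
305^2 ≡ 428 (mod 899)
305^3 ≡ 185 (mod 899)
305^4 ≡ 687 (mod 899)
305^5 ≡ 68 (mod 899)
305^6 ≡ 63 (mod 899)
305^7 ≡ 336 (mod 899)
305^8 ≡ 893 (mod 899)
305^10 ≡ 129 (mod 899)
305^12 ≡ 373 (mod 899)
305^14 ≡ 521 (mod 899)
305^15 ≡ 681 (mod 899)
305^20 ≡ 459 (mod 899)
305^21 ≡ 650 (mod 899)
305^24 ≡ 683 (mod 899)
305^28 ≡ 842 (mod 899)
305^30 ≡ 776 (mod 899)
305^35 ≡ 626 (mod 899)
305^40 ≡ 315 (mod 899)
305^42 ≡ 869 (mod 899)
305^56 ≡ 552 (mod 899)
305^60 ≡ 745 (mod 899)
305^70 ≡ 811 (mod 899)
305^84 ≡ 1 (mod 899) ✓
Hence ord(305) = 84.

84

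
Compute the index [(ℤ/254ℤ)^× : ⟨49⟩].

2

The order of 49 must divide φ(254) = φ(2)·φ(127) = 1·126 = 126 = 2 · 3^2 · 7.
Divisors of 126: 1, 2, 3, 6, 7, 9, 14, 18, 21, 42, 63, 126.
Compute 49^d (mod 254) for the divisors d until we hit 1:
49^1 ≡ 49 (mod 254)
49^2 ≡ 115 (mod 254)
49^3 ≡ 47 (mod 254)
49^6 ≡ 177 (mod 254)
49^7 ≡ 37 (mod 254)
49^9 ≡ 191 (mod 254)
49^14 ≡ 99 (mod 254)
49^18 ≡ 159 (mod 254)
49^21 ≡ 107 (mod 254)
49^42 ≡ 19 (mod 254)
49^63 ≡ 1 (mod 254) ✓
So ord_254(49) = 63, hence |⟨49⟩| = 63.
Index = |(Z/254Z)^×| / |⟨49⟩| = 126 / 63 = 2.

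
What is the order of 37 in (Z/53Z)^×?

Since 37 ∈ (Z/53Z)^×, its order divides φ(53) = 53 − 1 = 52 = 2^2 · 13.
Divisors of 52: 1, 2, 4, 13, 26, 52.
Check 37^d mod 53 for each divisor in increasing order:
37^1 ≡ 37 (mod 53)
37^2 ≡ 44 (mod 53)
37^4 ≡ 28 (mod 53)
37^13 ≡ 52 (mod 53)
37^26 ≡ 1 (mod 53) ✓
So ord_53(37) = 26.

26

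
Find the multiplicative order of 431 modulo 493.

ord(431) | φ(493) = φ(17·29) = (17−1)·(29−1) = 16·28 = 448 = 2^6 · 7.
Divisors of 448: 1, 2, 4, 7, 8, 14, 16, 28, 32, 56, 64, 112, 224, 448.
Compute 431^d (mod 493) for the divisors d until we hit 1:
431^1 ≡ 431 (mod 493)
431^2 ≡ 393 (mod 493)
431^4 ≡ 140 (mod 493)
431^7 ≡ 320 (mod 493)
431^8 ≡ 373 (mod 493)
431^14 ≡ 349 (mod 493)
431^16 ≡ 103 (mod 493)
431^28 ≡ 30 (mod 493)
431^32 ≡ 256 (mod 493)
431^56 ≡ 407 (mod 493)
431^64 ≡ 460 (mod 493)
431^112 ≡ 1 (mod 493) ✓
The smallest such exponent is 112, so the order of 431 is 112.

112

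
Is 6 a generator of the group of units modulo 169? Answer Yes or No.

Yes

φ(169) = φ(13^2) = 13·(13−1) = 156 = 2^2 · 3 · 13.
It suffices to check that the order of 6 is not a proper divisor of 156: compute 6^(156/q) for q ∈ {2, 3, 13}.
6^78 ≡ 168 (mod 169)  [q = 2: ≢ 1 ✓]
6^52 ≡ 22 (mod 169)  [q = 3: ≢ 1 ✓]
6^12 ≡ 144 (mod 169)  [q = 13: ≢ 1 ✓]
All checks pass, so 6 has order 156 and is a primitive root modulo 169.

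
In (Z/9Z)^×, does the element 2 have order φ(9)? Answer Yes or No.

Yes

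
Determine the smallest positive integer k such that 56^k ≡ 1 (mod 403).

6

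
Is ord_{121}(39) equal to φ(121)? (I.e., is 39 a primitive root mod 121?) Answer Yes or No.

φ(121) = φ(11^2) = 11·(11−1) = 110 = 2 · 5 · 11.
Test 39^(110/q) mod 121 for each prime factor q of 110:
39^55 ≡ 120 (mod 121)  [q = 2: ≢ 1 ✓]
39^22 ≡ 3 (mod 121)  [q = 5: ≢ 1 ✓]
39^10 ≡ 111 (mod 121)  [q = 11: ≢ 1 ✓]
None equal 1, so ord_121(39) = 110: 39 is a primitive root.

Yes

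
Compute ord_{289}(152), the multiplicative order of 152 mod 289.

34

Since 152 ∈ (Z/289Z)^×, its order divides φ(289) = φ(17^2) = 17·(17−1) = 272 = 2^4 · 17.
Divisors of 272: 1, 2, 4, 8, 16, 17, 34, 68, 136, 272.
Compute 152^d (mod 289) for the divisors d until we hit 1:
152^1 ≡ 152
152^2 ≡ 273
152^4 ≡ 256
152^8 ≡ 222
152^16 ≡ 154
152^17 ≡ 288
152^34 ≡ 1
The smallest such exponent is 34, so the order of 152 is 34.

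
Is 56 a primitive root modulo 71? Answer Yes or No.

Yes

φ(71) = 71 − 1 = 70 = 2 · 5 · 7.
Test 56^(70/q) mod 71 for each prime factor q of 70:
56^35 ≡ 70 (mod 71)  [q = 2: ≢ 1 ✓]
56^14 ≡ 25 (mod 71)  [q = 5: ≢ 1 ✓]
56^10 ≡ 48 (mod 71)  [q = 7: ≢ 1 ✓]
None equal 1, so ord_71(56) = 70: 56 is a primitive root.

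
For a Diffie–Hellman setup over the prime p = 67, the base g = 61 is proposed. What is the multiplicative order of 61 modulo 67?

ord(61) | φ(67) = 67 − 1 = 66 = 2 · 3 · 11.
Divisors of 66: 1, 2, 3, 6, 11, 22, 33, 66.
Test each divisor d:
61^1 ≡ 61
61^2 ≡ 36
61^3 ≡ 52
61^6 ≡ 24
61^11 ≡ 38
61^22 ≡ 37
61^33 ≡ 66
61^66 ≡ 1
So ord_67(61) = 66.

66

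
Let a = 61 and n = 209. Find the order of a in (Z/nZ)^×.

90

By Lagrange's theorem, ord_209(61) divides φ(209) = φ(11·19) = (11−1)·(19−1) = 10·18 = 180 = 2^2 · 3^2 · 5.
Divisors of 180: 1, 2, 3, 4, 5, 6, 9, 10, 12, 15, 18, 20, 30, 36, 45, 60, 90, 180.
Compute 61^d (mod 209) for the divisors d until we hit 1:
61^1 ≡ 61 (mod 209)
61^2 ≡ 168 (mod 209)
61^3 ≡ 7 (mod 209)
61^4 ≡ 9 (mod 209)
61^5 ≡ 131 (mod 209)
61^6 ≡ 49 (mod 209)
61^9 ≡ 134 (mod 209)
61^10 ≡ 23 (mod 209)
61^12 ≡ 102 (mod 209)
61^15 ≡ 87 (mod 209)
61^18 ≡ 191 (mod 209)
61^20 ≡ 111 (mod 209)
61^30 ≡ 45 (mod 209)
61^36 ≡ 115 (mod 209)
61^45 ≡ 153 (mod 209)
61^60 ≡ 144 (mod 209)
61^90 ≡ 1 (mod 209) ✓
Therefore the multiplicative order of 61 modulo 209 is 90.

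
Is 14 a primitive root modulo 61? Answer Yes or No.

No

φ(61) = 61 − 1 = 60 = 2^2 · 3 · 5.
14 is a primitive root mod 61 iff 14^(φ(61)/q) ≢ 1 for every prime q | φ(61), i.e. q ∈ {2, 3, 5}.
14^30 ≡ 1 (mod 61)  [q = 2: ≡ 1 ✗]
14^20 ≡ 13 (mod 61)  [q = 3: ≢ 1 ✓]
14^12 ≡ 1 (mod 61)  [q = 5: ≡ 1 ✗]
14^30 ≡ 1 shows ord(14) | 30, strictly less than φ(61); not a primitive root.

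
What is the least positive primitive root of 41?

6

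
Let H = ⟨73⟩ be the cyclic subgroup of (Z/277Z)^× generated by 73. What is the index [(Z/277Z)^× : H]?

3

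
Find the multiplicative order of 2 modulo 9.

Since 2 ∈ (Z/9Z)^×, its order divides φ(9) = φ(3^2) = 3·(3−1) = 6 = 2 · 3.
Divisors of 6: 1, 2, 3, 6.
Compute 2^d (mod 9) for the divisors d until we hit 1:
2^1 ≡ 2 (mod 9)
2^2 ≡ 4 (mod 9)
2^3 ≡ 8 (mod 9)
2^6 ≡ 1 (mod 9) ✓
Hence ord(2) = 6.

6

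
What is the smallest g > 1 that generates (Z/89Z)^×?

3

φ(89) = 89 − 1 = 88 = 2^3 · 11.
g is a primitive root iff g^(88/q) ≢ 1 (mod 89) for each prime q ∈ {2, 11}.
g = 2: 2^44 ≡ 1 — hits 1, so not a primitive root.
g = 3: 3^44 ≡ 88; 3^8 ≡ 64 — none is 1, so 3 is a primitive root.
Hence the least primitive root of 89 is 3.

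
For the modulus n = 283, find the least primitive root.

φ(283) = 283 − 1 = 282 = 2 · 3 · 47.
g is a primitive root iff g^(282/q) ≢ 1 (mod 283) for each prime q ∈ {2, 3, 47}.
g = 2: 2^141 ≡ 282; 2^94 ≡ 1 — hits 1, so not a primitive root.
g = 3: 3^141 ≡ 282; 3^94 ≡ 238; 3^6 ≡ 163 — none is 1, so 3 is a primitive root.
Hence the least primitive root of 283 is 3.

3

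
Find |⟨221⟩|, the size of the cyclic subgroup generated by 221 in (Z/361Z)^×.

114

Since 221 ∈ (Z/361Z)^×, its order divides φ(361) = φ(19^2) = 19·(19−1) = 342 = 2 · 3^2 · 19.
Divisors of 342: 1, 2, 3, 6, 9, 18, 19, 38, 57, 114, 171, 342.
Test each divisor d:
221^1 ≡ 221 (mod 361)
221^2 ≡ 106 (mod 361)
221^3 ≡ 322 (mod 361)
221^6 ≡ 77 (mod 361)
221^9 ≡ 246 (mod 361)
221^18 ≡ 229 (mod 361)
221^19 ≡ 69 (mod 361)
221^38 ≡ 68 (mod 361)
221^57 ≡ 360 (mod 361)
221^114 ≡ 1 (mod 361) ✓
The smallest such exponent is 114, so the order of 221 is 114.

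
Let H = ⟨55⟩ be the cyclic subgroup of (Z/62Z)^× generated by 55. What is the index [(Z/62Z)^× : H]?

1

By Lagrange's theorem, ord_62(55) divides φ(62) = φ(2)·φ(31) = 1·30 = 30 = 2 · 3 · 5.
Divisors of 30: 1, 2, 3, 5, 6, 10, 15, 30.
Check 55^d mod 62 for each divisor in increasing order:
55^1 ≡ 55
55^2 ≡ 49
55^3 ≡ 29
55^5 ≡ 57
55^6 ≡ 35
55^10 ≡ 25
55^15 ≡ 61
55^30 ≡ 1
Thus |⟨55⟩| = ord(55) = 30.
The index is φ(62) / ord(55) = 30 / 30 = 1.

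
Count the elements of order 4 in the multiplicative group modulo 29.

φ(29) = 29 − 1 = 28 = 2^2 · 7.
In a cyclic group of order 28, there are φ(d) elements of order d for each divisor d of 28, and zero for non-divisors.
4 = 2^2 divides 28, and φ(4) = 2.

2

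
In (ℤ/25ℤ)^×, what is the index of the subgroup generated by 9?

2

The order of 9 must divide φ(25) = φ(5^2) = 5·(5−1) = 20 = 2^2 · 5.
Divisors of 20: 1, 2, 4, 5, 10, 20.
Test each divisor d:
9^1 ≡ 9
9^2 ≡ 6
9^4 ≡ 11
9^5 ≡ 24
9^10 ≡ 1
So ord_25(9) = 10, hence |⟨9⟩| = 10.
Index = |(Z/25Z)^×| / |⟨9⟩| = 20 / 10 = 2.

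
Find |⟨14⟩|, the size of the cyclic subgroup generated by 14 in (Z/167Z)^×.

83

ord(14) | φ(167) = 167 − 1 = 166 = 2 · 83.
Divisors of 166: 1, 2, 83, 166.
Test each divisor d:
14^1 ≡ 14 (mod 167)
14^2 ≡ 29 (mod 167)
14^83 ≡ 1 (mod 167) ✓
So ord_167(14) = 83.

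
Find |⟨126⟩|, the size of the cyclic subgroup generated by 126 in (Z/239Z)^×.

The order of 126 must divide φ(239) = 239 − 1 = 238 = 2 · 7 · 17.
Divisors of 238: 1, 2, 7, 14, 17, 34, 119, 238.
Test each divisor d:
126^1 ≡ 126 (mod 239)
126^2 ≡ 102 (mod 239)
126^7 ≡ 73 (mod 239)
126^14 ≡ 71 (mod 239)
126^17 ≡ 229 (mod 239)
126^34 ≡ 100 (mod 239)
126^119 ≡ 238 (mod 239)
126^238 ≡ 1 (mod 239) ✓
The smallest such exponent is 238, so the order of 126 is 238.

238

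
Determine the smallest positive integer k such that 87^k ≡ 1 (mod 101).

5

ord(87) | φ(101) = 101 − 1 = 100 = 2^2 · 5^2.
Divisors of 100: 1, 2, 4, 5, 10, 20, 25, 50, 100.
Check 87^d mod 101 for each divisor in increasing order:
87^1 ≡ 87
87^2 ≡ 95
87^4 ≡ 36
87^5 ≡ 1
Hence ord(87) = 5.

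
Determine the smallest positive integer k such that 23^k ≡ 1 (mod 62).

By Lagrange's theorem, ord_62(23) divides φ(62) = φ(2)·φ(31) = 1·30 = 30 = 2 · 3 · 5.
Divisors of 30: 1, 2, 3, 5, 6, 10, 15, 30.
Evaluate successive powers at the divisors of 30:
23^1 ≡ 23
23^2 ≡ 33
23^3 ≡ 15
23^5 ≡ 61
23^6 ≡ 39
23^10 ≡ 1
So ord_62(23) = 10.

10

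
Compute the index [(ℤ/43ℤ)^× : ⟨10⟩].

2

The order of 10 must divide φ(43) = 43 − 1 = 42 = 2 · 3 · 7.
Divisors of 42: 1, 2, 3, 6, 7, 14, 21, 42.
Evaluate successive powers at the divisors of 42:
10^1 ≡ 10
10^2 ≡ 14
10^3 ≡ 11
10^6 ≡ 35
10^7 ≡ 6
10^14 ≡ 36
10^21 ≡ 1
Thus |⟨10⟩| = ord(10) = 21.
The index is φ(43) / ord(10) = 42 / 21 = 2.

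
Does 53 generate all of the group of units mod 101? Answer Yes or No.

φ(101) = 101 − 1 = 100 = 2^2 · 5^2.
An element g generates (Z/101Z)^× iff g^(100/q) ≢ 1 (mod 101) for each prime q ∈ {2, 5}.
53^50 ≡ 100 (mod 101)  [q = 2: ≢ 1 ✓]
53^20 ≡ 87 (mod 101)  [q = 5: ≢ 1 ✓]
None equal 1, so ord_101(53) = 100: 53 is a primitive root.

Yes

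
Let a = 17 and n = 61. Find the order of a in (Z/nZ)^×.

60

Since 17 ∈ (Z/61Z)^×, its order divides φ(61) = 61 − 1 = 60 = 2^2 · 3 · 5.
Divisors of 60: 1, 2, 3, 4, 5, 6, 10, 12, 15, 20, 30, 60.
Compute 17^d (mod 61) for the divisors d until we hit 1:
17^1 ≡ 17
17^2 ≡ 45
17^3 ≡ 33
17^4 ≡ 12
17^5 ≡ 21
17^6 ≡ 52
17^10 ≡ 14
17^12 ≡ 20
17^15 ≡ 50
17^20 ≡ 13
17^30 ≡ 60
17^60 ≡ 1
Therefore the multiplicative order of 17 modulo 61 is 60.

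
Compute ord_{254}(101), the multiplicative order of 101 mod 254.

ord(101) | φ(254) = φ(2)·φ(127) = 1·126 = 126 = 2 · 3^2 · 7.
Divisors of 126: 1, 2, 3, 6, 7, 9, 14, 18, 21, 42, 63, 126.
Compute 101^d (mod 254) for the divisors d until we hit 1:
101^1 ≡ 101
101^2 ≡ 41
101^3 ≡ 77
101^6 ≡ 87
101^7 ≡ 151
101^9 ≡ 95
101^14 ≡ 195
101^18 ≡ 135
101^21 ≡ 235
101^42 ≡ 107
101^63 ≡ 253
101^126 ≡ 1
Hence ord(101) = 126.

126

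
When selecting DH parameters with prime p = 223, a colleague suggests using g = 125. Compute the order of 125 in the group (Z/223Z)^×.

74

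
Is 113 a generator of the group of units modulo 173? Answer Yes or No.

No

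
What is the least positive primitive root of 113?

3

φ(113) = 113 − 1 = 112 = 2^4 · 7.
g is a primitive root iff g^(112/q) ≢ 1 (mod 113) for each prime q ∈ {2, 7}.
g = 2: 2^56 ≡ 1 — hits 1, so not a primitive root.
g = 3: 3^56 ≡ 112; 3^16 ≡ 49 — none is 1, so 3 is a primitive root.
The smallest primitive root modulo 113 is 3.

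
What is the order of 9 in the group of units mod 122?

The order of 9 must divide φ(122) = φ(2)·φ(61) = 1·60 = 60 = 2^2 · 3 · 5.
Divisors of 60: 1, 2, 3, 4, 5, 6, 10, 12, 15, 20, 30, 60.
Compute 9^d (mod 122) for the divisors d until we hit 1:
9^1 ≡ 9 (mod 122)
9^2 ≡ 81 (mod 122)
9^3 ≡ 119 (mod 122)
9^4 ≡ 95 (mod 122)
9^5 ≡ 1 (mod 122) ✓
Hence ord(9) = 5.

5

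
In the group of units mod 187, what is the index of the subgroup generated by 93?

4

Since 93 ∈ (Z/187Z)^×, its order divides φ(187) = φ(11·17) = (11−1)·(17−1) = 10·16 = 160 = 2^5 · 5.
Divisors of 160: 1, 2, 4, 5, 8, 10, 16, 20, 32, 40, 80, 160.
Check 93^d mod 187 for each divisor in increasing order:
93^1 ≡ 93 (mod 187)
93^2 ≡ 47 (mod 187)
93^4 ≡ 152 (mod 187)
93^5 ≡ 111 (mod 187)
93^8 ≡ 103 (mod 187)
93^10 ≡ 166 (mod 187)
93^16 ≡ 137 (mod 187)
93^20 ≡ 67 (mod 187)
93^32 ≡ 69 (mod 187)
93^40 ≡ 1 (mod 187) ✓
So ord_187(93) = 40, hence |⟨93⟩| = 40.
Index = |(Z/187Z)^×| / |⟨93⟩| = 160 / 40 = 4.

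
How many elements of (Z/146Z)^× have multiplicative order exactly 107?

0

φ(146) = φ(2)·φ(73) = 1·72 = 72 = 2^3 · 3^2.
(Z/146Z)^× is cyclic (|G| = 72); a cyclic group of order m has exactly φ(d) elements of each order d | m, and none otherwise.
107 does not divide 72, so no element of (Z/146Z)^× has order 107.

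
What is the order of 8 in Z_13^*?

4

By Lagrange's theorem, ord_13(8) divides φ(13) = 13 − 1 = 12 = 2^2 · 3.
Divisors of 12: 1, 2, 3, 4, 6, 12.
Compute 8^d (mod 13) for the divisors d until we hit 1:
8^1 ≡ 8
8^2 ≡ 12
8^3 ≡ 5
8^4 ≡ 1
Therefore the multiplicative order of 8 modulo 13 is 4.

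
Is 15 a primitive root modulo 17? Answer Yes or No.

No

φ(17) = 17 − 1 = 16 = 2^4.
An element g generates (Z/17Z)^× iff g^(16/q) ≢ 1 (mod 17) for each prime q ∈ {2}.
15^8 ≡ 1 (mod 17)  [q = 2: ≡ 1 ✗]
15^8 ≡ 1 shows ord(15) | 8, strictly less than φ(17); not a primitive root.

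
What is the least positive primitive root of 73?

φ(73) = 73 − 1 = 72 = 2^3 · 3^2.
g is a primitive root iff g^(72/q) ≢ 1 (mod 73) for each prime q ∈ {2, 3}.
g = 2: 2^36 ≡ 1 — hits 1, so not a primitive root.
g = 3: 3^36 ≡ 1 — hits 1, so not a primitive root.
g = 4: 4^36 ≡ 1 — hits 1, so not a primitive root.
g = 5: 5^36 ≡ 72; 5^24 ≡ 8 — none is 1, so 5 is a primitive root.
The smallest primitive root modulo 73 is 5.

5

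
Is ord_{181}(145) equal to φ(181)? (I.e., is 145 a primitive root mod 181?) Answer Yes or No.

φ(181) = 181 − 1 = 180 = 2^2 · 3^2 · 5.
An element g generates (Z/181Z)^× iff g^(180/q) ≢ 1 (mod 181) for each prime q ∈ {2, 3, 5}.
145^90 ≡ 1 (mod 181)  [q = 2: ≡ 1 ✗]
145^60 ≡ 1 (mod 181)  [q = 3: ≡ 1 ✗]
145^36 ≡ 135 (mod 181)  [q = 5: ≢ 1 ✓]
The check at q = 2 fails, so 145 generates a proper subgroup.

No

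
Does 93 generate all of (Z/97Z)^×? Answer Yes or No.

No

φ(97) = 97 − 1 = 96 = 2^5 · 3.
An element g generates (Z/97Z)^× iff g^(96/q) ≢ 1 (mod 97) for each prime q ∈ {2, 3}.
93^48 ≡ 1 (mod 97)  [q = 2: ≡ 1 ✗]
93^32 ≡ 61 (mod 97)  [q = 3: ≢ 1 ✓]
93^48 ≡ 1 shows ord(93) | 48, strictly less than φ(97); not a primitive root.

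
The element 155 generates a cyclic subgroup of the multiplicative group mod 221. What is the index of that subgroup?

24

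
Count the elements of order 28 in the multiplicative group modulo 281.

12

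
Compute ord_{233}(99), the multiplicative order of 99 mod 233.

By Lagrange's theorem, ord_233(99) divides φ(233) = 233 − 1 = 232 = 2^3 · 29.
Divisors of 232: 1, 2, 4, 8, 29, 58, 116, 232.
Check 99^d mod 233 for each divisor in increasing order:
99^1 ≡ 99 (mod 233)
99^2 ≡ 15 (mod 233)
99^4 ≡ 225 (mod 233)
99^8 ≡ 64 (mod 233)
99^29 ≡ 97 (mod 233)
99^58 ≡ 89 (mod 233)
99^116 ≡ 232 (mod 233)
99^232 ≡ 1 (mod 233) ✓
The smallest such exponent is 232, so the order of 99 is 232.

232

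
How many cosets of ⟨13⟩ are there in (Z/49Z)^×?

3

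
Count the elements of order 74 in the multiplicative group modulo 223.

36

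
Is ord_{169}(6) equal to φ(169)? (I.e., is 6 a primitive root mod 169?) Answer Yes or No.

φ(169) = φ(13^2) = 13·(13−1) = 156 = 2^2 · 3 · 13.
It suffices to check that the order of 6 is not a proper divisor of 156: compute 6^(156/q) for q ∈ {2, 3, 13}.
6^78 ≡ 168 (mod 169)  [q = 2: ≢ 1 ✓]
6^52 ≡ 22 (mod 169)  [q = 3: ≢ 1 ✓]
6^12 ≡ 144 (mod 169)  [q = 13: ≢ 1 ✓]
All checks pass, so 6 has order 156 and is a primitive root modulo 169.

Yes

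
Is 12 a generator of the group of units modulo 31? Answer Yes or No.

φ(31) = 31 − 1 = 30 = 2 · 3 · 5.
An element g generates (Z/31Z)^× iff g^(30/q) ≢ 1 (mod 31) for each prime q ∈ {2, 3, 5}.
12^15 ≡ 30 (mod 31)  [q = 2: ≢ 1 ✓]
12^10 ≡ 25 (mod 31)  [q = 3: ≢ 1 ✓]
12^6 ≡ 2 (mod 31)  [q = 5: ≢ 1 ✓]
Every test exponent gives a nontrivial residue, hence 12 generates the full group.

Yes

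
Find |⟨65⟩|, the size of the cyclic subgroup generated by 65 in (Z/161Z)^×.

66

By Lagrange's theorem, ord_161(65) divides φ(161) = φ(7·23) = (7−1)·(23−1) = 6·22 = 132 = 2^2 · 3 · 11.
Divisors of 132: 1, 2, 3, 4, 6, 11, 12, 22, 33, 44, 66, 132.
Test each divisor d:
65^1 ≡ 65 (mod 161)
65^2 ≡ 39 (mod 161)
65^3 ≡ 120 (mod 161)
65^4 ≡ 72 (mod 161)
65^6 ≡ 71 (mod 161)
65^11 ≡ 137 (mod 161)
65^12 ≡ 50 (mod 161)
65^22 ≡ 93 (mod 161)
65^33 ≡ 22 (mod 161)
65^44 ≡ 116 (mod 161)
65^66 ≡ 1 (mod 161) ✓
Hence ord(65) = 66.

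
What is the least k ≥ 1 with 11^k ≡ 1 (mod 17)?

The order of 11 must divide φ(17) = 17 − 1 = 16 = 2^4.
Divisors of 16: 1, 2, 4, 8, 16.
Test each divisor d:
11^1 ≡ 11 (mod 17)
11^2 ≡ 2 (mod 17)
11^4 ≡ 4 (mod 17)
11^8 ≡ 16 (mod 17)
11^16 ≡ 1 (mod 17) ✓
Hence ord(11) = 16.

16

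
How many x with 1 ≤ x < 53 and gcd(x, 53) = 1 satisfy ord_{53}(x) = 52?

φ(53) = 53 − 1 = 52 = 2^2 · 13.
Since (Z/53Z)^× is cyclic of order 52, the number of elements of order d is φ(d) when d | 52 and 0 otherwise.
52 = 2^2 · 13 divides 52, and φ(52) = 24.

24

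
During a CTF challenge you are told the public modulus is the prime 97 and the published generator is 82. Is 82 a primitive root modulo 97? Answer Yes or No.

Yes

φ(97) = 97 − 1 = 96 = 2^5 · 3.
Test 82^(96/q) mod 97 for each prime factor q of 96:
82^48 ≡ 96 (mod 97)  [q = 2: ≢ 1 ✓]
82^32 ≡ 61 (mod 97)  [q = 3: ≢ 1 ✓]
All checks pass, so 82 has order 96 and is a primitive root modulo 97.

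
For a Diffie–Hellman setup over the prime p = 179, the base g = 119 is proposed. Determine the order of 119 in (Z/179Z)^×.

ord(119) | φ(179) = 179 − 1 = 178 = 2 · 89.
Divisors of 178: 1, 2, 89, 178.
Evaluate successive powers at the divisors of 178:
119^1 ≡ 119
119^2 ≡ 20
119^89 ≡ 178
119^178 ≡ 1
Hence ord(119) = 178.

178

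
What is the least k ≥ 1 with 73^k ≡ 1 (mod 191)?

The order of 73 must divide φ(191) = 191 − 1 = 190 = 2 · 5 · 19.
Divisors of 190: 1, 2, 5, 10, 19, 38, 95, 190.
Check 73^d mod 191 for each divisor in increasing order:
73^1 ≡ 73 (mod 191)
73^2 ≡ 172 (mod 191)
73^5 ≡ 186 (mod 191)
73^10 ≡ 25 (mod 191)
73^19 ≡ 142 (mod 191)
73^38 ≡ 109 (mod 191)
73^95 ≡ 190 (mod 191)
73^190 ≡ 1 (mod 191) ✓
Hence ord(73) = 190.

190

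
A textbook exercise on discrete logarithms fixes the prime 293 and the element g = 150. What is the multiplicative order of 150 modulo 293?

73

The order of 150 must divide φ(293) = 293 − 1 = 292 = 2^2 · 73.
Divisors of 292: 1, 2, 4, 73, 146, 292.
Compute 150^d (mod 293) for the divisors d until we hit 1:
150^1 ≡ 150
150^2 ≡ 232
150^4 ≡ 205
150^73 ≡ 1
So ord_293(150) = 73.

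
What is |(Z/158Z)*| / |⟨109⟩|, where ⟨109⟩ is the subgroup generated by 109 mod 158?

By Lagrange's theorem, ord_158(109) divides φ(158) = φ(2)·φ(79) = 1·78 = 78 = 2 · 3 · 13.
Divisors of 78: 1, 2, 3, 6, 13, 26, 39, 78.
Test each divisor d:
109^1 ≡ 109 (mod 158)
109^2 ≡ 31 (mod 158)
109^3 ≡ 61 (mod 158)
109^6 ≡ 87 (mod 158)
109^13 ≡ 103 (mod 158)
109^26 ≡ 23 (mod 158)
109^39 ≡ 157 (mod 158)
109^78 ≡ 1 (mod 158) ✓
Thus |⟨109⟩| = ord(109) = 78.
Index = |(Z/158Z)^×| / |⟨109⟩| = 78 / 78 = 1.

1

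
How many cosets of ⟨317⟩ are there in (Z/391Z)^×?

By Lagrange's theorem, ord_391(317) divides φ(391) = φ(17·23) = (17−1)·(23−1) = 16·22 = 352 = 2^5 · 11.
Divisors of 352: 1, 2, 4, 8, 11, 16, 22, 32, 44, 88, 176, 352.
Test each divisor d:
317^1 ≡ 317 (mod 391)
317^2 ≡ 2 (mod 391)
317^4 ≡ 4 (mod 391)
317^8 ≡ 16 (mod 391)
317^11 ≡ 369 (mod 391)
317^16 ≡ 256 (mod 391)
317^22 ≡ 93 (mod 391)
317^32 ≡ 239 (mod 391)
317^44 ≡ 47 (mod 391)
317^88 ≡ 254 (mod 391)
317^176 ≡ 1 (mod 391) ✓
So ord_391(317) = 176, hence |⟨317⟩| = 176.
Index = |(Z/391Z)^×| / |⟨317⟩| = 352 / 176 = 2.

2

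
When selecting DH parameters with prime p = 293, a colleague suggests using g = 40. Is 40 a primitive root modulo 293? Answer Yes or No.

No

φ(293) = 293 − 1 = 292 = 2^2 · 73.
An element g generates (Z/293Z)^× iff g^(292/q) ≢ 1 (mod 293) for each prime q ∈ {2, 73}.
40^146 ≡ 1 (mod 293)  [q = 2: ≡ 1 ✗]
40^4 ≡ 59 (mod 293)  [q = 73: ≢ 1 ✓]
40^146 ≡ 1 shows ord(40) | 146, strictly less than φ(293); not a primitive root.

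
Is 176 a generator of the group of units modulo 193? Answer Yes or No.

Yes

φ(193) = 193 − 1 = 192 = 2^6 · 3.
An element g generates (Z/193Z)^× iff g^(192/q) ≢ 1 (mod 193) for each prime q ∈ {2, 3}.
176^96 ≡ 192 (mod 193)  [q = 2: ≢ 1 ✓]
176^64 ≡ 84 (mod 193)  [q = 3: ≢ 1 ✓]
None equal 1, so ord_193(176) = 192: 176 is a primitive root.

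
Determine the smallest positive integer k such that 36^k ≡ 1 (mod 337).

28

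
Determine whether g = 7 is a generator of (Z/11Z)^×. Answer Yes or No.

φ(11) = 11 − 1 = 10 = 2 · 5.
An element g generates (Z/11Z)^× iff g^(10/q) ≢ 1 (mod 11) for each prime q ∈ {2, 5}.
7^5 ≡ 10 (mod 11)  [q = 2: ≢ 1 ✓]
7^2 ≡ 5 (mod 11)  [q = 5: ≢ 1 ✓]
All checks pass, so 7 has order 10 and is a primitive root modulo 11.

Yes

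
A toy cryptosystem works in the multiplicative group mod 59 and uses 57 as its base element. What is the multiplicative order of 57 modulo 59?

Since 57 ∈ (Z/59Z)^×, its order divides φ(59) = 59 − 1 = 58 = 2 · 29.
Divisors of 58: 1, 2, 29, 58.
Check 57^d mod 59 for each divisor in increasing order:
57^1 ≡ 57 (mod 59)
57^2 ≡ 4 (mod 59)
57^29 ≡ 1 (mod 59) ✓
The smallest such exponent is 29, so the order of 57 is 29.

29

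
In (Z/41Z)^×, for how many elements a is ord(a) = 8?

4

φ(41) = 41 − 1 = 40 = 2^3 · 5.
Since (Z/41Z)^× is cyclic of order 40, the number of elements of order d is φ(d) when d | 40 and 0 otherwise.
8 = 2^3 divides 40, and φ(8) = 4.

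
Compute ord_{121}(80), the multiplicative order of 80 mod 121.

The order of 80 must divide φ(121) = φ(11^2) = 11·(11−1) = 110 = 2 · 5 · 11.
Divisors of 110: 1, 2, 5, 10, 11, 22, 55, 110.
Test each divisor d:
80^1 ≡ 80
80^2 ≡ 108
80^5 ≡ 89
80^10 ≡ 56
80^11 ≡ 3
80^22 ≡ 9
80^55 ≡ 1
So ord_121(80) = 55.

55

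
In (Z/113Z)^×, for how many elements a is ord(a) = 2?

1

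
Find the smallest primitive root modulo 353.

3

φ(353) = 353 − 1 = 352 = 2^5 · 11.
g is a primitive root iff g^(352/q) ≢ 1 (mod 353) for each prime q ∈ {2, 11}.
g = 2: 2^176 ≡ 1 — hits 1, so not a primitive root.
g = 3: 3^176 ≡ 352; 3^32 ≡ 140 — none is 1, so 3 is a primitive root.
Hence the least primitive root of 353 is 3.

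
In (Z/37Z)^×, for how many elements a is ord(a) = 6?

2

φ(37) = 37 − 1 = 36 = 2^2 · 3^2.
In a cyclic group of order 36, there are φ(d) elements of order d for each divisor d of 36, and zero for non-divisors.
6 = 2 · 3 divides 36, and φ(6) = 2.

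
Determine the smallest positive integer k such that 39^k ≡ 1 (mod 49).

ord(39) | φ(49) = φ(7^2) = 7·(7−1) = 42 = 2 · 3 · 7.
Divisors of 42: 1, 2, 3, 6, 7, 14, 21, 42.
Check 39^d mod 49 for each divisor in increasing order:
39^1 ≡ 39 (mod 49)
39^2 ≡ 2 (mod 49)
39^3 ≡ 29 (mod 49)
39^6 ≡ 8 (mod 49)
39^7 ≡ 18 (mod 49)
39^14 ≡ 30 (mod 49)
39^21 ≡ 1 (mod 49) ✓
The smallest such exponent is 21, so the order of 39 is 21.

21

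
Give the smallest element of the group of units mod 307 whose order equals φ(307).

5

φ(307) = 307 − 1 = 306 = 2 · 3^2 · 17.
Test candidates g = 2, 3, … against the prime factors q ∈ {2, 3, 17} of φ(307): g is a generator iff g^(306/q) ≢ 1 for every such q.
g = 2: 2^153 ≡ 306; 2^102 ≡ 1 — hits 1, so not a primitive root.
g = 3: 3^153 ≡ 306; 3^102 ≡ 1 — hits 1, so not a primitive root.
g = 4: 4^153 ≡ 1 — hits 1, so not a primitive root.
g = 5: 5^153 ≡ 306; 5^102 ≡ 289; 5^18 ≡ 81 — none is 1, so 5 is a primitive root.
So 5 is the smallest generator of (Z/307Z)^×.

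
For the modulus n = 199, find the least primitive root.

3

φ(199) = 199 − 1 = 198 = 2 · 3^2 · 11.
Test candidates g = 2, 3, … against the prime factors q ∈ {2, 3, 11} of φ(199): g is a generator iff g^(198/q) ≢ 1 for every such q.
g = 2: 2^99 ≡ 1 — hits 1, so not a primitive root.
g = 3: 3^99 ≡ 198; 3^66 ≡ 106; 3^18 ≡ 125 — none is 1, so 3 is a primitive root.
The smallest primitive root modulo 199 is 3.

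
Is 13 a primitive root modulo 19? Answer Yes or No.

φ(19) = 19 − 1 = 18 = 2 · 3^2.
An element g generates (Z/19Z)^× iff g^(18/q) ≢ 1 (mod 19) for each prime q ∈ {2, 3}.
13^9 ≡ 18 (mod 19)  [q = 2: ≢ 1 ✓]
13^6 ≡ 11 (mod 19)  [q = 3: ≢ 1 ✓]
All checks pass, so 13 has order 18 and is a primitive root modulo 19.

Yes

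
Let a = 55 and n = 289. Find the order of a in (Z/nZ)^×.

68

ord(55) | φ(289) = φ(17^2) = 17·(17−1) = 272 = 2^4 · 17.
Divisors of 272: 1, 2, 4, 8, 16, 17, 34, 68, 136, 272.
Compute 55^d (mod 289) for the divisors d until we hit 1:
55^1 ≡ 55 (mod 289)
55^2 ≡ 135 (mod 289)
55^4 ≡ 18 (mod 289)
55^8 ≡ 35 (mod 289)
55^16 ≡ 69 (mod 289)
55^17 ≡ 38 (mod 289)
55^34 ≡ 288 (mod 289)
55^68 ≡ 1 (mod 289) ✓
The smallest such exponent is 68, so the order of 55 is 68.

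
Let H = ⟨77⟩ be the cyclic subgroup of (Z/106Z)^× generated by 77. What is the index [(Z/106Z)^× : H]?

4

By Lagrange's theorem, ord_106(77) divides φ(106) = φ(2)·φ(53) = 1·52 = 52 = 2^2 · 13.
Divisors of 52: 1, 2, 4, 13, 26, 52.
Test each divisor d:
77^1 ≡ 77 (mod 106)
77^2 ≡ 99 (mod 106)
77^4 ≡ 49 (mod 106)
77^13 ≡ 1 (mod 106) ✓
So ord_106(77) = 13, hence |⟨77⟩| = 13.
The index is φ(106) / ord(77) = 52 / 13 = 4.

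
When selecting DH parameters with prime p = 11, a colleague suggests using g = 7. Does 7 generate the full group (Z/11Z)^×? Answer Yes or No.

Yes

φ(11) = 11 − 1 = 10 = 2 · 5.
Test 7^(10/q) mod 11 for each prime factor q of 10:
7^5 ≡ 10 (mod 11)  [q = 2: ≢ 1 ✓]
7^2 ≡ 5 (mod 11)  [q = 5: ≢ 1 ✓]
Every test exponent gives a nontrivial residue, hence 7 generates the full group.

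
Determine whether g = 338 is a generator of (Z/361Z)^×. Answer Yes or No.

φ(361) = φ(19^2) = 19·(19−1) = 342 = 2 · 3^2 · 19.
It suffices to check that the order of 338 is not a proper divisor of 342: compute 338^(342/q) for q ∈ {2, 3, 19}.
338^171 ≡ 360 (mod 361)  [q = 2: ≢ 1 ✓]
338^114 ≡ 68 (mod 361)  [q = 3: ≢ 1 ✓]
338^18 ≡ 20 (mod 361)  [q = 19: ≢ 1 ✓]
None equal 1, so ord_361(338) = 342: 338 is a primitive root.

Yes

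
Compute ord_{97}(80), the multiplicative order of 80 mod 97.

96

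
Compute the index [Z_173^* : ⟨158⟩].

ord(158) | φ(173) = 173 − 1 = 172 = 2^2 · 43.
Divisors of 172: 1, 2, 4, 43, 86, 172.
Compute 158^d (mod 173) for the divisors d until we hit 1:
158^1 ≡ 158 (mod 173)
158^2 ≡ 52 (mod 173)
158^4 ≡ 109 (mod 173)
158^43 ≡ 1 (mod 173) ✓
So ord_173(158) = 43, hence |⟨158⟩| = 43.
[(Z/173Z)^× : ⟨158⟩] = 172/43 = 4.

4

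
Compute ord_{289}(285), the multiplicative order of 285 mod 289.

68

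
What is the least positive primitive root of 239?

φ(239) = 239 − 1 = 238 = 2 · 7 · 17.
g is a primitive root iff g^(238/q) ≢ 1 (mod 239) for each prime q ∈ {2, 7, 17}.
g = 2: 2^119 ≡ 1 — hits 1, so not a primitive root.
g = 3: 3^119 ≡ 1 — hits 1, so not a primitive root.
g = 4: 4^119 ≡ 1 — hits 1, so not a primitive root.
g = 5: 5^119 ≡ 1 — hits 1, so not a primitive root.
g = 6: 6^119 ≡ 1 — hits 1, so not a primitive root.
g = 7: 7^119 ≡ 238; 7^34 ≡ 24; 7^14 ≡ 211 — none is 1, so 7 is a primitive root.
Hence the least primitive root of 239 is 7.

7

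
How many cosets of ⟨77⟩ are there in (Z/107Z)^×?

By Lagrange's theorem, ord_107(77) divides φ(107) = 107 − 1 = 106 = 2 · 53.
Divisors of 106: 1, 2, 53, 106.
Check 77^d mod 107 for each divisor in increasing order:
77^1 ≡ 77
77^2 ≡ 44
77^53 ≡ 106
77^106 ≡ 1
So ord_107(77) = 106, hence |⟨77⟩| = 106.
Index = |(Z/107Z)^×| / |⟨77⟩| = 106 / 106 = 1.

1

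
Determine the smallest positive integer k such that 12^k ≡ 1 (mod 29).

4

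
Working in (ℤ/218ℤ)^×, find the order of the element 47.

108

Since 47 ∈ (Z/218Z)^×, its order divides φ(218) = φ(2)·φ(109) = 1·108 = 108 = 2^2 · 3^3.
Divisors of 108: 1, 2, 3, 4, 6, 9, 12, 18, 27, 36, 54, 108.
Test each divisor d:
47^1 ≡ 47
47^2 ≡ 29
47^3 ≡ 55
47^4 ≡ 187
47^6 ≡ 191
47^9 ≡ 41
47^12 ≡ 75
47^18 ≡ 155
47^27 ≡ 33
47^36 ≡ 45
47^54 ≡ 217
47^108 ≡ 1
Therefore the multiplicative order of 47 modulo 218 is 108.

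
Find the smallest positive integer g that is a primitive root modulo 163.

φ(163) = 163 − 1 = 162 = 2 · 3^4.
g is a primitive root iff g^(162/q) ≢ 1 (mod 163) for each prime q ∈ {2, 3}.
g = 2: 2^81 ≡ 162; 2^54 ≡ 104 — none is 1, so 2 is a primitive root.
Hence the least primitive root of 163 is 2.

2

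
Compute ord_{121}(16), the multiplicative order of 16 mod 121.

55

ord(16) | φ(121) = φ(11^2) = 11·(11−1) = 110 = 2 · 5 · 11.
Divisors of 110: 1, 2, 5, 10, 11, 22, 55, 110.
Evaluate successive powers at the divisors of 110:
16^1 ≡ 16
16^2 ≡ 14
16^5 ≡ 111
16^10 ≡ 100
16^11 ≡ 27
16^22 ≡ 3
16^55 ≡ 1
Therefore the multiplicative order of 16 modulo 121 is 55.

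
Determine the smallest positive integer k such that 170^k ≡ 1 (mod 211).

105

By Lagrange's theorem, ord_211(170) divides φ(211) = 211 − 1 = 210 = 2 · 3 · 5 · 7.
Divisors of 210: 1, 2, 3, 5, 6, 7, 10, 14, 15, 21, 30, 35, 42, 70, 105, 210.
Evaluate successive powers at the divisors of 210:
170^1 ≡ 170 (mod 211)
170^2 ≡ 204 (mod 211)
170^3 ≡ 76 (mod 211)
170^5 ≡ 101 (mod 211)
170^6 ≡ 79 (mod 211)
170^7 ≡ 137 (mod 211)
170^10 ≡ 73 (mod 211)
170^14 ≡ 201 (mod 211)
170^15 ≡ 199 (mod 211)
170^21 ≡ 107 (mod 211)
170^30 ≡ 144 (mod 211)
170^35 ≡ 196 (mod 211)
170^42 ≡ 55 (mod 211)
170^70 ≡ 14 (mod 211)
170^105 ≡ 1 (mod 211) ✓
The smallest such exponent is 105, so the order of 170 is 105.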